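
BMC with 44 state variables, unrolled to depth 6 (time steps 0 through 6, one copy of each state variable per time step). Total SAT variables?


BMC unrolls to depth k, creating one copy of each state var for steps 0..k.
Step count = 6 + 1 = 7 (steps 0 through 6)
Vars per step = 44
Total = 44 * 7 = 308

308


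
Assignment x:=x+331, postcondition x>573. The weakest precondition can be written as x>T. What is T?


Formula: wp(x:=E, P) = P[E/x] (substitute E for x in postcondition)
Step 1: Postcondition: x>573
Step 2: Substitute x+331 for x: x+331>573
Step 3: Solve for x: x > 573-331 = 242

242


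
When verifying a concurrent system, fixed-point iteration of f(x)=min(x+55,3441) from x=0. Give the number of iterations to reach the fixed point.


Step 1: x=0, cap=3441, increment=55
Step 2: x grows by 55 each step until capped at 3441; fixed point is x=3441
Step 3: iterations = ceil(3441/55) = 63

63


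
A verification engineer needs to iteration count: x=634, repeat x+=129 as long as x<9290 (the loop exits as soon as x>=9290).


Step 1: x goes from 634 toward 9290 by 129; the body runs while x<9290, so iterations = ceil((bound-start)/step)
Step 2: Distance=8656
Step 3: ceil(8656/129)=68

68


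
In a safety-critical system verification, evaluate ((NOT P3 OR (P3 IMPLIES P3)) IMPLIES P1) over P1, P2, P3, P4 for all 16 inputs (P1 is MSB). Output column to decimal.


Formula: ((NOT P3 OR (P3 IMPLIES P3)) IMPLIES P1) over P1, P2, P3, P4 (16 rows)
Evaluate each row (bits = P1,P2,P3,P4, MSB first):
  row 0 [0000]: ((NOT 0 OR (0 IMPLIES 0)) IMPLIES 0) -> 0
  row 1 [0001]: ((NOT 0 OR (0 IMPLIES 0)) IMPLIES 0) -> 0
  row 2 [0010]: ((NOT 1 OR (1 IMPLIES 1)) IMPLIES 0) -> 0
  row 3 [0011]: ((NOT 1 OR (1 IMPLIES 1)) IMPLIES 0) -> 0
  row 4 [0100]: ((NOT 0 OR (0 IMPLIES 0)) IMPLIES 0) -> 0
  row 5 [0101]: ((NOT 0 OR (0 IMPLIES 0)) IMPLIES 0) -> 0
  row 6 [0110]: ((NOT 1 OR (1 IMPLIES 1)) IMPLIES 0) -> 0
  row 7 [0111]: ((NOT 1 OR (1 IMPLIES 1)) IMPLIES 0) -> 0
  row 8 [1000]: ((NOT 0 OR (0 IMPLIES 0)) IMPLIES 1) -> 1
  row 9 [1001]: ((NOT 0 OR (0 IMPLIES 0)) IMPLIES 1) -> 1
  row 10 [1010]: ((NOT 1 OR (1 IMPLIES 1)) IMPLIES 1) -> 1
  row 11 [1011]: ((NOT 1 OR (1 IMPLIES 1)) IMPLIES 1) -> 1
  row 12 [1100]: ((NOT 0 OR (0 IMPLIES 0)) IMPLIES 1) -> 1
  row 13 [1101]: ((NOT 0 OR (0 IMPLIES 0)) IMPLIES 1) -> 1
  row 14 [1110]: ((NOT 1 OR (1 IMPLIES 1)) IMPLIES 1) -> 1
  row 15 [1111]: ((NOT 1 OR (1 IMPLIES 1)) IMPLIES 1) -> 1
Full result column, 4 rows per line (P1,P2 fixed per line; P3,P4 runs 00..11 left to right):
  rows 0-3 [P1,P2=00]: 0000  = hex 0
  rows 4-7 [P1,P2=01]: 0000  = hex 0
  rows 8-11 [P1,P2=10]: 1111  = hex F
  rows 12-15 [P1,P2=11]: 1111  = hex F
Output column (row 0 .. row 15) = 0000000011111111
Output column grouped in 4s = 0000 0000 1111 1111 = 0x00FF
Convert to decimal digit by digit (value = value*16 + digit):
  0 -> 0
  0*16 + 0 = 0
  0*16 + 15 (F) = 15
  15*16 + 15 (F) = 255
Decimal = 255

255


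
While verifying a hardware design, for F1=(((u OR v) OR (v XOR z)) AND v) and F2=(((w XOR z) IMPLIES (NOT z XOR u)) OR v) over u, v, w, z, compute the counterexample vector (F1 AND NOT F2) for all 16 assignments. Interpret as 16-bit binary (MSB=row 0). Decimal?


F1 = (((u OR v) OR (v XOR z)) AND v)
F2 = (((w XOR z) IMPLIES (NOT z XOR u)) OR v)
Counterexample to F1=>F2 is where F1=1 and F2=0.
Evaluate each row (bits = u,v,w,z, MSB first):
  row 0 [0000]: F1=0 F2=1 -> F1&~F2 -> 0
  row 1 [0001]: F1=0 F2=0 -> F1&~F2 -> 0
  row 2 [0010]: F1=0 F2=1 -> F1&~F2 -> 0
  row 3 [0011]: F1=0 F2=1 -> F1&~F2 -> 0
  row 4 [0100]: F1=1 F2=1 -> F1&~F2 -> 0
  row 5 [0101]: F1=1 F2=1 -> F1&~F2 -> 0
  row 6 [0110]: F1=1 F2=1 -> F1&~F2 -> 0
  row 7 [0111]: F1=1 F2=1 -> F1&~F2 -> 0
  row 8 [1000]: F1=0 F2=1 -> F1&~F2 -> 0
  row 9 [1001]: F1=0 F2=1 -> F1&~F2 -> 0
  row 10 [1010]: F1=0 F2=0 -> F1&~F2 -> 0
  row 11 [1011]: F1=0 F2=1 -> F1&~F2 -> 0
  row 12 [1100]: F1=1 F2=1 -> F1&~F2 -> 0
  row 13 [1101]: F1=1 F2=1 -> F1&~F2 -> 0
  row 14 [1110]: F1=1 F2=1 -> F1&~F2 -> 0
  row 15 [1111]: F1=1 F2=1 -> F1&~F2 -> 0
Full result column, 4 rows per line (u,v fixed per line; w,z runs 00..11 left to right):
  rows 0-3 [u,v=00]: 0000  = hex 0
  rows 4-7 [u,v=01]: 0000  = hex 0
  rows 8-11 [u,v=10]: 0000  = hex 0
  rows 12-15 [u,v=11]: 0000  = hex 0
Counterexample vector (row 0 .. row 15) = 0000000000000000
Output column grouped in 4s = 0000 0000 0000 0000 = 0x0000
Convert to decimal digit by digit (value = value*16 + digit):
  0 -> 0
  0*16 + 0 = 0
  0*16 + 0 = 0
  0*16 + 0 = 0
Decimal = 0

0


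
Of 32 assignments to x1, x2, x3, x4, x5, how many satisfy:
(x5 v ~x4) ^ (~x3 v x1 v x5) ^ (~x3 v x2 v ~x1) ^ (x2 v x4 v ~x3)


CNF with 4 clauses over 5 vars (32 assignments).
An assignment satisfies CNF iff every clause has >=1 true literal.
Check each row (bits = x1,x2,x3,x4,x5; clause T/F shown):
  row 0 [00000]: clauses=TTTT -> 1
  row 1 [00001]: clauses=TTTT -> 1
  row 2 [00010]: clauses=FTTT -> 0
  row 3 [00011]: clauses=TTTT -> 1
  row 4 [00100]: clauses=TFTF -> 0
  row 5 [00101]: clauses=TTTF -> 0
  row 6 [00110]: clauses=FFTT -> 0
  row 7 [00111]: clauses=TTTT -> 1
  row 8 [01000]: clauses=TTTT -> 1
  row 9 [01001]: clauses=TTTT -> 1
  row 10 [01010]: clauses=FTTT -> 0
  row 11 [01011]: clauses=TTTT -> 1
  row 12 [01100]: clauses=TFTT -> 0
  row 13 [01101]: clauses=TTTT -> 1
  row 14 [01110]: clauses=FFTT -> 0
  row 15 [01111]: clauses=TTTT -> 1
  row 16 [10000]: clauses=TTTT -> 1
  row 17 [10001]: clauses=TTTT -> 1
  row 18 [10010]: clauses=FTTT -> 0
  row 19 [10011]: clauses=TTTT -> 1
  row 20 [10100]: clauses=TTFF -> 0
  row 21 [10101]: clauses=TTFF -> 0
  row 22 [10110]: clauses=FTFT -> 0
  row 23 [10111]: clauses=TTFT -> 0
  row 24 [11000]: clauses=TTTT -> 1
  row 25 [11001]: clauses=TTTT -> 1
  row 26 [11010]: clauses=FTTT -> 0
  row 27 [11011]: clauses=TTTT -> 1
  row 28 [11100]: clauses=TTTT -> 1
  row 29 [11101]: clauses=TTTT -> 1
  row 30 [11110]: clauses=FTTT -> 0
  row 31 [11111]: clauses=TTTT -> 1
Full result column, 8 rows per line (x1,x2 fixed per line; x3,x4,x5 runs 000..111 left to right):
  rows 0-7 [x1,x2=00]: 11010001  (ones: 4)
  rows 8-15 [x1,x2=01]: 11010101  (ones: 5)
  rows 16-23 [x1,x2=10]: 11010000  (ones: 3)
  rows 24-31 [x1,x2=11]: 11011101  (ones: 6)
Satisfying assignments = 4+5+3+6 = 18

18


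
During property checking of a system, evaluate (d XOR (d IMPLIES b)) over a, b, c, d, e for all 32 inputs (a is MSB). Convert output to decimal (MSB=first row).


Formula: (d XOR (d IMPLIES b)) over a, b, c, d, e (32 rows)
Evaluate each row (bits = a,b,c,d,e, MSB first):
  row 0 [00000]: (0 XOR (0 IMPLIES 0)) -> 1
  row 1 [00001]: (0 XOR (0 IMPLIES 0)) -> 1
  row 2 [00010]: (1 XOR (1 IMPLIES 0)) -> 1
  row 3 [00011]: (1 XOR (1 IMPLIES 0)) -> 1
  row 4 [00100]: (0 XOR (0 IMPLIES 0)) -> 1
  row 5 [00101]: (0 XOR (0 IMPLIES 0)) -> 1
  row 6 [00110]: (1 XOR (1 IMPLIES 0)) -> 1
  row 7 [00111]: (1 XOR (1 IMPLIES 0)) -> 1
  row 8 [01000]: (0 XOR (0 IMPLIES 1)) -> 1
  row 9 [01001]: (0 XOR (0 IMPLIES 1)) -> 1
  row 10 [01010]: (1 XOR (1 IMPLIES 1)) -> 0
  row 11 [01011]: (1 XOR (1 IMPLIES 1)) -> 0
  row 12 [01100]: (0 XOR (0 IMPLIES 1)) -> 1
  row 13 [01101]: (0 XOR (0 IMPLIES 1)) -> 1
  row 14 [01110]: (1 XOR (1 IMPLIES 1)) -> 0
  row 15 [01111]: (1 XOR (1 IMPLIES 1)) -> 0
  row 16 [10000]: (0 XOR (0 IMPLIES 0)) -> 1
  row 17 [10001]: (0 XOR (0 IMPLIES 0)) -> 1
  row 18 [10010]: (1 XOR (1 IMPLIES 0)) -> 1
  row 19 [10011]: (1 XOR (1 IMPLIES 0)) -> 1
  row 20 [10100]: (0 XOR (0 IMPLIES 0)) -> 1
  row 21 [10101]: (0 XOR (0 IMPLIES 0)) -> 1
  row 22 [10110]: (1 XOR (1 IMPLIES 0)) -> 1
  row 23 [10111]: (1 XOR (1 IMPLIES 0)) -> 1
  row 24 [11000]: (0 XOR (0 IMPLIES 1)) -> 1
  row 25 [11001]: (0 XOR (0 IMPLIES 1)) -> 1
  row 26 [11010]: (1 XOR (1 IMPLIES 1)) -> 0
  row 27 [11011]: (1 XOR (1 IMPLIES 1)) -> 0
  row 28 [11100]: (0 XOR (0 IMPLIES 1)) -> 1
  row 29 [11101]: (0 XOR (0 IMPLIES 1)) -> 1
  row 30 [11110]: (1 XOR (1 IMPLIES 1)) -> 0
  row 31 [11111]: (1 XOR (1 IMPLIES 1)) -> 0
Full result column, 4 rows per line (a,b,c fixed per line; d,e runs 00..11 left to right):
  rows 0-3 [a,b,c=000]: 1111  = hex F
  rows 4-7 [a,b,c=001]: 1111  = hex F
  rows 8-11 [a,b,c=010]: 1100  = hex C
  rows 12-15 [a,b,c=011]: 1100  = hex C
  rows 16-19 [a,b,c=100]: 1111  = hex F
  rows 20-23 [a,b,c=101]: 1111  = hex F
  rows 24-27 [a,b,c=110]: 1100  = hex C
  rows 28-31 [a,b,c=111]: 1100  = hex C
Output column (row 0 .. row 31) = 11111111110011001111111111001100
Output column grouped in 4s = 1111 1111 1100 1100 1111 1111 1100 1100 = 0xFFCCFFCC
Convert to decimal digit by digit (value = value*16 + digit):
  F -> 15
  15*16 + 15 (F) = 255
  255*16 + 12 (C) = 4092
  4092*16 + 12 (C) = 65484
  65484*16 + 15 (F) = 1047759
  1047759*16 + 15 (F) = 16764159
  16764159*16 + 12 (C) = 268226556
  268226556*16 + 12 (C) = 4291624908
Decimal = 4291624908

4291624908


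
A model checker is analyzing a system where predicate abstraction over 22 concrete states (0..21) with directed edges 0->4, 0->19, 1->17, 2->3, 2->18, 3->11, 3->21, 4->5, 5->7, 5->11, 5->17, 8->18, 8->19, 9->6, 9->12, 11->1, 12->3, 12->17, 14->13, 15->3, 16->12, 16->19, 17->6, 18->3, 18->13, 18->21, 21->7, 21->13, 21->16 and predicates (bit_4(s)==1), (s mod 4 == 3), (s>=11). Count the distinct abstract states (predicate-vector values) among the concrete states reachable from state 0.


BFS from 0:
Concrete reachable: {0, 1, 4, 5, 6, 7, 11, 17, 19}
Abstract via predicates (bit_4(s)==1), (s mod 4 == 3), (s>=11):
  (0,0,0) <- {0, 1, 4, 5, 6}
  (0,1,0) <- {7}
  (0,1,1) <- {11}
  (1,0,1) <- {17}
  (1,1,1) <- {19}
Distinct abstract states = 5

5


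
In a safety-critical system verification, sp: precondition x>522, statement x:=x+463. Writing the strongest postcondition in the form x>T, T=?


Formula: sp(P, x:=E) = exists old_x. (x = E[old_x/x]) AND P[old_x/x] (old_x is the value of x before the assignment; eliminate old_x by solving x = E[old_x/x] for old_x)
Step 1: Precondition P: x>522, i.e. old_x > 522
Step 2: Assignment gives x = old_x + 463, so old_x = x - 463
Step 3: Substitute into P: x - 463 > 522
Step 4: Simplify: x > 522+463 = 985

985


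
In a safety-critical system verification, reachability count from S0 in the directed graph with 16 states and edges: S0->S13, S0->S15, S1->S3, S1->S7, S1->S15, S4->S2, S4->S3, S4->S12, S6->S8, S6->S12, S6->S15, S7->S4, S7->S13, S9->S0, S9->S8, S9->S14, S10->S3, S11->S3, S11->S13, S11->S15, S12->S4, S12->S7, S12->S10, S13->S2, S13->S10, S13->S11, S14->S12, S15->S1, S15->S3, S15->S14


BFS from S0:
  layer 0: {S0}
  layer 1: {S13, S15}
  layer 2: {S1, S2, S3, S10, S11, S14}
  layer 3: {S7, S12}
  layer 4: {S4}
Reachable set: {S0, S1, S2, S3, S4, S7, S10, S11, S12, S13, S14, S15}
Count = 12

12


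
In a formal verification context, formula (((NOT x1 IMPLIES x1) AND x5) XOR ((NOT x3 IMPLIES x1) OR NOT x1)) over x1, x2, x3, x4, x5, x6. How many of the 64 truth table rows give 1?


Formula: (((NOT x1 IMPLIES x1) AND x5) XOR ((NOT x3 IMPLIES x1) OR NOT x1)) over 6 vars (64 rows)
Evaluate each row (x1, x2, x3, x4, x5, x6 as bits, MSB first):
  row 0 [000000]: (((NOT 0 IMPLIES 0) AND 0) XOR ((NOT 0 IMPLIES 0) OR NOT 0)) -> 1
  row 1 [000001]: (((NOT 0 IMPLIES 0) AND 0) XOR ((NOT 0 IMPLIES 0) OR NOT 0)) -> 1
  row 2 [000010]: (((NOT 0 IMPLIES 0) AND 1) XOR ((NOT 0 IMPLIES 0) OR NOT 0)) -> 1
  row 3 [000011]: (((NOT 0 IMPLIES 0) AND 1) XOR ((NOT 0 IMPLIES 0) OR NOT 0)) -> 1
  row 4 [000100]: (((NOT 0 IMPLIES 0) AND 0) XOR ((NOT 0 IMPLIES 0) OR NOT 0)) -> 1
  (every remaining row is evaluated the same way; all 64 results are listed next)
Full result column, 8 rows per line (x1,x2,x3 fixed per line; x4,x5,x6 runs 000..111 left to right):
  rows 0-7 [x1,x2,x3=000]: 11111111  (ones: 8)
  rows 8-15 [x1,x2,x3=001]: 11111111  (ones: 8)
  rows 16-23 [x1,x2,x3=010]: 11111111  (ones: 8)
  rows 24-31 [x1,x2,x3=011]: 11111111  (ones: 8)
  rows 32-39 [x1,x2,x3=100]: 11001100  (ones: 4)
  rows 40-47 [x1,x2,x3=101]: 11001100  (ones: 4)
  rows 48-55 [x1,x2,x3=110]: 11001100  (ones: 4)
  rows 56-63 [x1,x2,x3=111]: 11001100  (ones: 4)
Count of 1-rows = 8+8+8+8+4+4+4+4 = 48

48


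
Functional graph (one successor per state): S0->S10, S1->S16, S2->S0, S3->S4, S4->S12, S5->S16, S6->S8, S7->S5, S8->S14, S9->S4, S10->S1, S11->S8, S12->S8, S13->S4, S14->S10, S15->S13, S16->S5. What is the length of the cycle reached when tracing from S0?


Trace from S0 until a state repeats:
  S0 -> S10 -> S1 -> S16 -> S5 -> S16
S16 first seen at step 3, revisited at step 5.
Cycle length = 5 - 3 = 2

2


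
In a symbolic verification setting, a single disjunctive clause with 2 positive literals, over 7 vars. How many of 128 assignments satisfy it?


Step 1: Total=2^7=128
Step 2: Unsat when all 2 false: 2^5=32
Step 3: Sat=128-32=96

96


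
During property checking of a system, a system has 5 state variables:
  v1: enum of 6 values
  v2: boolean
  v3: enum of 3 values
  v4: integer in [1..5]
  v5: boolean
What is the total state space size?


State space = product of domain sizes of all variables.
Domain sizes:
  v1 (enum of 6 values): 6
  v2 (boolean): 2
  v3 (enum of 3 values): 3
  v4 (integer in [1..5]): 5
  v5 (boolean): 2
Product = 6 * 2 * 3 * 5 * 2 = 360

360


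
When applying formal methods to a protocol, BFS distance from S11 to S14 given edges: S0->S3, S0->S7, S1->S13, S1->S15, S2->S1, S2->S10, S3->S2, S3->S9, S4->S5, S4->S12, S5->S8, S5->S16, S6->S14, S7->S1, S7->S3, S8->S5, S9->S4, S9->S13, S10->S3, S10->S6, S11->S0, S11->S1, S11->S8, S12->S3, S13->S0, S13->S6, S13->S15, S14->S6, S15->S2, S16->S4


BFS layer-by-layer from S11:
  dist 0: {S11}
  dist 1: {S0, S1, S8}
  dist 2: {S3, S5, S7, S13, S15}
  dist 3: {S2, S6, S9, S16}
  dist 4: {S4, S10, S14}
  -> S14 reached at distance 4
Shortest path length = 4

4


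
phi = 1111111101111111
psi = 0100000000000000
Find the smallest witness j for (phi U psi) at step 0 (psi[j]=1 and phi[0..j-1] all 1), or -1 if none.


(phi U psi) at 0: need smallest j with psi[j]=1 and phi[i]=1 for all i in [0,j).
Scan from step 0:
  step 0: phi=1, psi=0 -> continue
  step 1: psi=1 and phi held for [0,1) -> witness found
Witness step = 1

1


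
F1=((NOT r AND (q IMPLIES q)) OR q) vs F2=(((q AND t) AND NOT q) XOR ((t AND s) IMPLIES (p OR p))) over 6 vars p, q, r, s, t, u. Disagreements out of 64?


F1 = ((NOT r AND (q IMPLIES q)) OR q)
F2 = (((q AND t) AND NOT q) XOR ((t AND s) IMPLIES (p OR p)))
Evaluate both on each of 64 rows (bits = p,q,r,s,t,u):
  row 0 [000000]: F1=1 F2=1 -> 0
  row 1 [000001]: F1=1 F2=1 -> 0
  row 2 [000010]: F1=1 F2=1 -> 0
  row 3 [000011]: F1=1 F2=1 -> 0
  row 4 [000100]: F1=1 F2=1 -> 0
  (every remaining row is evaluated the same way; all 64 results are listed next)
Full result column, 8 rows per line (p,q,r fixed per line; s,t,u runs 000..111 left to right):
  rows 0-7 [p,q,r=000]: 00000011  (ones: 2)
  rows 8-15 [p,q,r=001]: 11111100  (ones: 6)
  rows 16-23 [p,q,r=010]: 00000011  (ones: 2)
  rows 24-31 [p,q,r=011]: 00000011  (ones: 2)
  rows 32-39 [p,q,r=100]: 00000000  (ones: 0)
  rows 40-47 [p,q,r=101]: 11111111  (ones: 8)
  rows 48-55 [p,q,r=110]: 00000000  (ones: 0)
  rows 56-63 [p,q,r=111]: 00000000  (ones: 0)
Disagreements = 2+6+2+2+0+8+0+0 = 20

20


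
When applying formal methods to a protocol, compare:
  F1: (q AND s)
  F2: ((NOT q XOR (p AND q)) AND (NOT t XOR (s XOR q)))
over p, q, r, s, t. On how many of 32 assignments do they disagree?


F1 = (q AND s)
F2 = ((NOT q XOR (p AND q)) AND (NOT t XOR (s XOR q)))
Evaluate both on each of 32 rows (bits = p,q,r,s,t):
  row 0 [00000]: F1=0 F2=1 (differ) -> 1
  row 1 [00001]: F1=0 F2=0 -> 0
  row 2 [00010]: F1=0 F2=0 -> 0
  row 3 [00011]: F1=0 F2=1 (differ) -> 1
  row 4 [00100]: F1=0 F2=1 (differ) -> 1
  row 5 [00101]: F1=0 F2=0 -> 0
  row 6 [00110]: F1=0 F2=0 -> 0
  row 7 [00111]: F1=0 F2=1 (differ) -> 1
  row 8 [01000]: F1=0 F2=0 -> 0
  row 9 [01001]: F1=0 F2=0 -> 0
  row 10 [01010]: F1=1 F2=0 (differ) -> 1
  row 11 [01011]: F1=1 F2=0 (differ) -> 1
  row 12 [01100]: F1=0 F2=0 -> 0
  row 13 [01101]: F1=0 F2=0 -> 0
  row 14 [01110]: F1=1 F2=0 (differ) -> 1
  row 15 [01111]: F1=1 F2=0 (differ) -> 1
  row 16 [10000]: F1=0 F2=1 (differ) -> 1
  row 17 [10001]: F1=0 F2=0 -> 0
  row 18 [10010]: F1=0 F2=0 -> 0
  row 19 [10011]: F1=0 F2=1 (differ) -> 1
  row 20 [10100]: F1=0 F2=1 (differ) -> 1
  row 21 [10101]: F1=0 F2=0 -> 0
  row 22 [10110]: F1=0 F2=0 -> 0
  row 23 [10111]: F1=0 F2=1 (differ) -> 1
  row 24 [11000]: F1=0 F2=0 -> 0
  row 25 [11001]: F1=0 F2=1 (differ) -> 1
  row 26 [11010]: F1=1 F2=1 -> 0
  row 27 [11011]: F1=1 F2=0 (differ) -> 1
  row 28 [11100]: F1=0 F2=0 -> 0
  row 29 [11101]: F1=0 F2=1 (differ) -> 1
  row 30 [11110]: F1=1 F2=1 -> 0
  row 31 [11111]: F1=1 F2=0 (differ) -> 1
Full result column, 8 rows per line (p,q fixed per line; r,s,t runs 000..111 left to right):
  rows 0-7 [p,q=00]: 10011001  (ones: 4)
  rows 8-15 [p,q=01]: 00110011  (ones: 4)
  rows 16-23 [p,q=10]: 10011001  (ones: 4)
  rows 24-31 [p,q=11]: 01010101  (ones: 4)
Disagreements = 4+4+4+4 = 16

16


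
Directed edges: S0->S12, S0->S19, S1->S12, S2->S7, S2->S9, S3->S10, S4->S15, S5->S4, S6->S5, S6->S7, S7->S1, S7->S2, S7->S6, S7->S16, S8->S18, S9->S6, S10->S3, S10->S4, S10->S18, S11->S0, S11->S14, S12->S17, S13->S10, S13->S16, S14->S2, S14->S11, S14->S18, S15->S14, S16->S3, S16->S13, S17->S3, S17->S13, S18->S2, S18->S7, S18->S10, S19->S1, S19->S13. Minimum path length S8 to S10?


BFS layer-by-layer from S8:
  dist 0: {S8}
  dist 1: {S18}
  dist 2: {S2, S7, S10}
  -> S10 reached at distance 2
Shortest path length = 2

2


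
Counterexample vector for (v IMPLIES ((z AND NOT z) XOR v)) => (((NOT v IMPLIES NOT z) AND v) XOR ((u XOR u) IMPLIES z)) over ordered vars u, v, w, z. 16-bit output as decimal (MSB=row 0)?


F1 = (v IMPLIES ((z AND NOT z) XOR v))
F2 = (((NOT v IMPLIES NOT z) AND v) XOR ((u XOR u) IMPLIES z))
Counterexample to F1=>F2 is where F1=1 and F2=0.
Evaluate each row (bits = u,v,w,z, MSB first):
  row 0 [0000]: F1=1 F2=1 -> F1&~F2 -> 0
  row 1 [0001]: F1=1 F2=1 -> F1&~F2 -> 0
  row 2 [0010]: F1=1 F2=1 -> F1&~F2 -> 0
  row 3 [0011]: F1=1 F2=1 -> F1&~F2 -> 0
  row 4 [0100]: F1=1 F2=0 -> F1&~F2 -> 1
  row 5 [0101]: F1=1 F2=0 -> F1&~F2 -> 1
  row 6 [0110]: F1=1 F2=0 -> F1&~F2 -> 1
  row 7 [0111]: F1=1 F2=0 -> F1&~F2 -> 1
  row 8 [1000]: F1=1 F2=1 -> F1&~F2 -> 0
  row 9 [1001]: F1=1 F2=1 -> F1&~F2 -> 0
  row 10 [1010]: F1=1 F2=1 -> F1&~F2 -> 0
  row 11 [1011]: F1=1 F2=1 -> F1&~F2 -> 0
  row 12 [1100]: F1=1 F2=0 -> F1&~F2 -> 1
  row 13 [1101]: F1=1 F2=0 -> F1&~F2 -> 1
  row 14 [1110]: F1=1 F2=0 -> F1&~F2 -> 1
  row 15 [1111]: F1=1 F2=0 -> F1&~F2 -> 1
Full result column, 4 rows per line (u,v fixed per line; w,z runs 00..11 left to right):
  rows 0-3 [u,v=00]: 0000  = hex 0
  rows 4-7 [u,v=01]: 1111  = hex F
  rows 8-11 [u,v=10]: 0000  = hex 0
  rows 12-15 [u,v=11]: 1111  = hex F
Counterexample vector (row 0 .. row 15) = 0000111100001111
Output column grouped in 4s = 0000 1111 0000 1111 = 0x0F0F
Convert to decimal digit by digit (value = value*16 + digit):
  0 -> 0
  0*16 + 15 (F) = 15
  15*16 + 0 = 240
  240*16 + 15 (F) = 3855
Decimal = 3855

3855


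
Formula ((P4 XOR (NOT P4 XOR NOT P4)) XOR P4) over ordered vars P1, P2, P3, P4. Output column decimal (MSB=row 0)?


Formula: ((P4 XOR (NOT P4 XOR NOT P4)) XOR P4) over P1, P2, P3, P4 (16 rows)
Evaluate each row (bits = P1,P2,P3,P4, MSB first):
  row 0 [0000]: ((0 XOR (NOT 0 XOR NOT 0)) XOR 0) -> 0
  row 1 [0001]: ((1 XOR (NOT 1 XOR NOT 1)) XOR 1) -> 0
  row 2 [0010]: ((0 XOR (NOT 0 XOR NOT 0)) XOR 0) -> 0
  row 3 [0011]: ((1 XOR (NOT 1 XOR NOT 1)) XOR 1) -> 0
  row 4 [0100]: ((0 XOR (NOT 0 XOR NOT 0)) XOR 0) -> 0
  row 5 [0101]: ((1 XOR (NOT 1 XOR NOT 1)) XOR 1) -> 0
  row 6 [0110]: ((0 XOR (NOT 0 XOR NOT 0)) XOR 0) -> 0
  row 7 [0111]: ((1 XOR (NOT 1 XOR NOT 1)) XOR 1) -> 0
  row 8 [1000]: ((0 XOR (NOT 0 XOR NOT 0)) XOR 0) -> 0
  row 9 [1001]: ((1 XOR (NOT 1 XOR NOT 1)) XOR 1) -> 0
  row 10 [1010]: ((0 XOR (NOT 0 XOR NOT 0)) XOR 0) -> 0
  row 11 [1011]: ((1 XOR (NOT 1 XOR NOT 1)) XOR 1) -> 0
  row 12 [1100]: ((0 XOR (NOT 0 XOR NOT 0)) XOR 0) -> 0
  row 13 [1101]: ((1 XOR (NOT 1 XOR NOT 1)) XOR 1) -> 0
  row 14 [1110]: ((0 XOR (NOT 0 XOR NOT 0)) XOR 0) -> 0
  row 15 [1111]: ((1 XOR (NOT 1 XOR NOT 1)) XOR 1) -> 0
Full result column, 4 rows per line (P1,P2 fixed per line; P3,P4 runs 00..11 left to right):
  rows 0-3 [P1,P2=00]: 0000  = hex 0
  rows 4-7 [P1,P2=01]: 0000  = hex 0
  rows 8-11 [P1,P2=10]: 0000  = hex 0
  rows 12-15 [P1,P2=11]: 0000  = hex 0
Output column (row 0 .. row 15) = 0000000000000000
Output column grouped in 4s = 0000 0000 0000 0000 = 0x0000
Convert to decimal digit by digit (value = value*16 + digit):
  0 -> 0
  0*16 + 0 = 0
  0*16 + 0 = 0
  0*16 + 0 = 0
Decimal = 0

0


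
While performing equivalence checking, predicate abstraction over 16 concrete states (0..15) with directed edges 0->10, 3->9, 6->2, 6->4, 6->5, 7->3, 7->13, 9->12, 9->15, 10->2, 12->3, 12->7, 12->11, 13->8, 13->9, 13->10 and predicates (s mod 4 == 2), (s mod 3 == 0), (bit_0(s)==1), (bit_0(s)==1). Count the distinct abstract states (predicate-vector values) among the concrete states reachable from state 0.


BFS from 0:
Concrete reachable: {0, 2, 10}
Abstract via predicates (s mod 4 == 2), (s mod 3 == 0), (bit_0(s)==1), (bit_0(s)==1):
  (0,1,0,0) <- {0}
  (1,0,0,0) <- {2, 10}
Distinct abstract states = 2

2


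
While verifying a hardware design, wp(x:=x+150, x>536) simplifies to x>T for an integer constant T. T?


Formula: wp(x:=E, P) = P[E/x] (substitute E for x in postcondition)
Step 1: Postcondition: x>536
Step 2: Substitute x+150 for x: x+150>536
Step 3: Solve for x: x > 536-150 = 386

386


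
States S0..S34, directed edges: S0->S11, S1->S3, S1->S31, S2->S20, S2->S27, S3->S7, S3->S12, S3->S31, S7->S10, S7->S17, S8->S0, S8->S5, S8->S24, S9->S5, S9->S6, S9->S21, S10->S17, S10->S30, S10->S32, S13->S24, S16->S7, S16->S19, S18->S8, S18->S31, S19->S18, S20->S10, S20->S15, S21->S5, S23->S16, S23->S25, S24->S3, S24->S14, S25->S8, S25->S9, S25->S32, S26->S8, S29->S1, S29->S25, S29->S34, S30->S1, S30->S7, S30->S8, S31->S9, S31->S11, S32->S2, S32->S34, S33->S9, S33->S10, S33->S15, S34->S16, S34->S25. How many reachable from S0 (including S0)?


BFS from S0:
  layer 0: {S0}
  layer 1: {S11}
Reachable set: {S0, S11}
Count = 2

2


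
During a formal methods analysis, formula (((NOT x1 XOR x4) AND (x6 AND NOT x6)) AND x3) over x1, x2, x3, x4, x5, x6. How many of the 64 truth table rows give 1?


Formula: (((NOT x1 XOR x4) AND (x6 AND NOT x6)) AND x3) over 6 vars (64 rows)
Evaluate each row (x1, x2, x3, x4, x5, x6 as bits, MSB first):
  row 0 [000000]: (((NOT 0 XOR 0) AND (0 AND NOT 0)) AND 0) -> 0
  row 1 [000001]: (((NOT 0 XOR 0) AND (1 AND NOT 1)) AND 0) -> 0
  row 2 [000010]: (((NOT 0 XOR 0) AND (0 AND NOT 0)) AND 0) -> 0
  row 3 [000011]: (((NOT 0 XOR 0) AND (1 AND NOT 1)) AND 0) -> 0
  row 4 [000100]: (((NOT 0 XOR 1) AND (0 AND NOT 0)) AND 0) -> 0
  (every remaining row is evaluated the same way; all 64 results are listed next)
Full result column, 8 rows per line (x1,x2,x3 fixed per line; x4,x5,x6 runs 000..111 left to right):
  rows 0-7 [x1,x2,x3=000]: 00000000  (ones: 0)
  rows 8-15 [x1,x2,x3=001]: 00000000  (ones: 0)
  rows 16-23 [x1,x2,x3=010]: 00000000  (ones: 0)
  rows 24-31 [x1,x2,x3=011]: 00000000  (ones: 0)
  rows 32-39 [x1,x2,x3=100]: 00000000  (ones: 0)
  rows 40-47 [x1,x2,x3=101]: 00000000  (ones: 0)
  rows 48-55 [x1,x2,x3=110]: 00000000  (ones: 0)
  rows 56-63 [x1,x2,x3=111]: 00000000  (ones: 0)
Count of 1-rows = 0+0+0+0+0+0+0+0 = 0

0


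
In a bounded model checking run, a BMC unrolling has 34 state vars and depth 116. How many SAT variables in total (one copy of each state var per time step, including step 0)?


BMC unrolls to depth k, creating one copy of each state var for steps 0..k.
Step count = 116 + 1 = 117 (steps 0 through 116)
Vars per step = 34
Total = 34 * 117 = 3978

3978


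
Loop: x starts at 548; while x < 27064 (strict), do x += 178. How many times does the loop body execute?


Step 1: x goes from 548 toward 27064 by 178; the body runs while x<27064, so iterations = ceil((bound-start)/step)
Step 2: Distance=26516
Step 3: ceil(26516/178)=149

149


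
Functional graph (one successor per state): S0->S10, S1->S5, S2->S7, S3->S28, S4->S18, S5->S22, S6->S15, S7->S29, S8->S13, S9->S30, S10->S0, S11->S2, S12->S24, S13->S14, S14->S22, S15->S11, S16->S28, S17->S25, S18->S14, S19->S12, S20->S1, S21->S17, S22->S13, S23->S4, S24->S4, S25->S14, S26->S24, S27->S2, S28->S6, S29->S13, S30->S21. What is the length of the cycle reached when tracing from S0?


Trace from S0 until a state repeats:
  S0 -> S10 -> S0
S0 first seen at step 0, revisited at step 2.
Cycle length = 2 - 0 = 2

2


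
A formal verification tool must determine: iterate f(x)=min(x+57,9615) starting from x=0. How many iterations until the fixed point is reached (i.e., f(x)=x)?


Step 1: x=0, cap=9615, increment=57
Step 2: x grows by 57 each step until capped at 9615; fixed point is x=9615
Step 3: iterations = ceil(9615/57) = 169

169


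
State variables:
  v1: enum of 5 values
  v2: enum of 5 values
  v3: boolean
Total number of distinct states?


State space = product of domain sizes of all variables.
Domain sizes:
  v1 (enum of 5 values): 5
  v2 (enum of 5 values): 5
  v3 (boolean): 2
Product = 5 * 5 * 2 = 50

50


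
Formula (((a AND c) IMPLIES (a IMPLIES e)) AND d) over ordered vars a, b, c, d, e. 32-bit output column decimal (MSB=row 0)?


Formula: (((a AND c) IMPLIES (a IMPLIES e)) AND d) over a, b, c, d, e (32 rows)
Evaluate each row (bits = a,b,c,d,e, MSB first):
  row 0 [00000]: (((0 AND 0) IMPLIES (0 IMPLIES 0)) AND 0) -> 0
  row 1 [00001]: (((0 AND 0) IMPLIES (0 IMPLIES 1)) AND 0) -> 0
  row 2 [00010]: (((0 AND 0) IMPLIES (0 IMPLIES 0)) AND 1) -> 1
  row 3 [00011]: (((0 AND 0) IMPLIES (0 IMPLIES 1)) AND 1) -> 1
  row 4 [00100]: (((0 AND 1) IMPLIES (0 IMPLIES 0)) AND 0) -> 0
  row 5 [00101]: (((0 AND 1) IMPLIES (0 IMPLIES 1)) AND 0) -> 0
  row 6 [00110]: (((0 AND 1) IMPLIES (0 IMPLIES 0)) AND 1) -> 1
  row 7 [00111]: (((0 AND 1) IMPLIES (0 IMPLIES 1)) AND 1) -> 1
  row 8 [01000]: (((0 AND 0) IMPLIES (0 IMPLIES 0)) AND 0) -> 0
  row 9 [01001]: (((0 AND 0) IMPLIES (0 IMPLIES 1)) AND 0) -> 0
  row 10 [01010]: (((0 AND 0) IMPLIES (0 IMPLIES 0)) AND 1) -> 1
  row 11 [01011]: (((0 AND 0) IMPLIES (0 IMPLIES 1)) AND 1) -> 1
  row 12 [01100]: (((0 AND 1) IMPLIES (0 IMPLIES 0)) AND 0) -> 0
  row 13 [01101]: (((0 AND 1) IMPLIES (0 IMPLIES 1)) AND 0) -> 0
  row 14 [01110]: (((0 AND 1) IMPLIES (0 IMPLIES 0)) AND 1) -> 1
  row 15 [01111]: (((0 AND 1) IMPLIES (0 IMPLIES 1)) AND 1) -> 1
  row 16 [10000]: (((1 AND 0) IMPLIES (1 IMPLIES 0)) AND 0) -> 0
  row 17 [10001]: (((1 AND 0) IMPLIES (1 IMPLIES 1)) AND 0) -> 0
  row 18 [10010]: (((1 AND 0) IMPLIES (1 IMPLIES 0)) AND 1) -> 1
  row 19 [10011]: (((1 AND 0) IMPLIES (1 IMPLIES 1)) AND 1) -> 1
  row 20 [10100]: (((1 AND 1) IMPLIES (1 IMPLIES 0)) AND 0) -> 0
  row 21 [10101]: (((1 AND 1) IMPLIES (1 IMPLIES 1)) AND 0) -> 0
  row 22 [10110]: (((1 AND 1) IMPLIES (1 IMPLIES 0)) AND 1) -> 0
  row 23 [10111]: (((1 AND 1) IMPLIES (1 IMPLIES 1)) AND 1) -> 1
  row 24 [11000]: (((1 AND 0) IMPLIES (1 IMPLIES 0)) AND 0) -> 0
  row 25 [11001]: (((1 AND 0) IMPLIES (1 IMPLIES 1)) AND 0) -> 0
  row 26 [11010]: (((1 AND 0) IMPLIES (1 IMPLIES 0)) AND 1) -> 1
  row 27 [11011]: (((1 AND 0) IMPLIES (1 IMPLIES 1)) AND 1) -> 1
  row 28 [11100]: (((1 AND 1) IMPLIES (1 IMPLIES 0)) AND 0) -> 0
  row 29 [11101]: (((1 AND 1) IMPLIES (1 IMPLIES 1)) AND 0) -> 0
  row 30 [11110]: (((1 AND 1) IMPLIES (1 IMPLIES 0)) AND 1) -> 0
  row 31 [11111]: (((1 AND 1) IMPLIES (1 IMPLIES 1)) AND 1) -> 1
Full result column, 4 rows per line (a,b,c fixed per line; d,e runs 00..11 left to right):
  rows 0-3 [a,b,c=000]: 0011  = hex 3
  rows 4-7 [a,b,c=001]: 0011  = hex 3
  rows 8-11 [a,b,c=010]: 0011  = hex 3
  rows 12-15 [a,b,c=011]: 0011  = hex 3
  rows 16-19 [a,b,c=100]: 0011  = hex 3
  rows 20-23 [a,b,c=101]: 0001  = hex 1
  rows 24-27 [a,b,c=110]: 0011  = hex 3
  rows 28-31 [a,b,c=111]: 0001  = hex 1
Output column (row 0 .. row 31) = 00110011001100110011000100110001
Output column grouped in 4s = 0011 0011 0011 0011 0011 0001 0011 0001 = 0x33333131
Convert to decimal digit by digit (value = value*16 + digit):
  3 -> 3
  3*16 + 3 = 51
  51*16 + 3 = 819
  819*16 + 3 = 13107
  13107*16 + 3 = 209715
  209715*16 + 1 = 3355441
  3355441*16 + 3 = 53687059
  53687059*16 + 1 = 858992945
Decimal = 858992945

858992945


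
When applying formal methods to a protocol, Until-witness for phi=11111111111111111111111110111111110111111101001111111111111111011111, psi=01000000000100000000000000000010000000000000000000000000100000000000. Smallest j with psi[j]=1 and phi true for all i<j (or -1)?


(phi U psi) at 0: need smallest j with psi[j]=1 and phi[i]=1 for all i in [0,j).
Scan from step 0:
  step 0: phi=1, psi=0 -> continue
  step 1: psi=1 and phi held for [0,1) -> witness found
Witness step = 1

1


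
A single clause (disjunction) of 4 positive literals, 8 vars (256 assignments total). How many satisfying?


Step 1: Total=2^8=256
Step 2: Unsat when all 4 false: 2^4=16
Step 3: Sat=256-16=240

240


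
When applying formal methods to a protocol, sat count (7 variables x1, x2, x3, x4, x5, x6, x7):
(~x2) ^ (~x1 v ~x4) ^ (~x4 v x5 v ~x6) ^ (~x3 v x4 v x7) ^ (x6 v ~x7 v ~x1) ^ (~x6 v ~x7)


CNF with 6 clauses over 7 vars (128 assignments).
An assignment satisfies CNF iff every clause has >=1 true literal.
Check each row (bits = x1,x2,x3,x4,x5,x6,x7; clause T/F shown):
  row 0 [0000000]: clauses=TTTTTT -> 1
  row 1 [0000001]: clauses=TTTTTT -> 1
  row 2 [0000010]: clauses=TTTTTT -> 1
  row 3 [0000011]: clauses=TTTTTF -> 0
  row 4 [0000100]: clauses=TTTTTT -> 1
  (every remaining row is evaluated the same way; all 128 results are listed next)
Full result column, 8 rows per line (x1,x2,x3,x4 fixed per line; x5,x6,x7 runs 000..111 left to right):
  rows 0-7 [x1,x2,x3,x4=0000]: 11101110  (ones: 6)
  rows 8-15 [x1,x2,x3,x4=0001]: 11001110  (ones: 5)
  rows 16-23 [x1,x2,x3,x4=0010]: 01000100  (ones: 2)
  rows 24-31 [x1,x2,x3,x4=0011]: 11001110  (ones: 5)
  rows 32-39 [x1,x2,x3,x4=0100]: 00000000  (ones: 0)
  rows 40-47 [x1,x2,x3,x4=0101]: 00000000  (ones: 0)
  rows 48-55 [x1,x2,x3,x4=0110]: 00000000  (ones: 0)
  rows 56-63 [x1,x2,x3,x4=0111]: 00000000  (ones: 0)
  rows 64-71 [x1,x2,x3,x4=1000]: 10101010  (ones: 4)
  rows 72-79 [x1,x2,x3,x4=1001]: 00000000  (ones: 0)
  rows 80-87 [x1,x2,x3,x4=1010]: 00000000  (ones: 0)
  rows 88-95 [x1,x2,x3,x4=1011]: 00000000  (ones: 0)
  rows 96-103 [x1,x2,x3,x4=1100]: 00000000  (ones: 0)
  rows 104-111 [x1,x2,x3,x4=1101]: 00000000  (ones: 0)
  rows 112-119 [x1,x2,x3,x4=1110]: 00000000  (ones: 0)
  rows 120-127 [x1,x2,x3,x4=1111]: 00000000  (ones: 0)
Satisfying assignments = 6+5+2+5+0+0+0+0+4+0+0+0+0+0+0+0 = 22

22


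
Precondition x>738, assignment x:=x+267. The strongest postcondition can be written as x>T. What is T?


Formula: sp(P, x:=E) = exists old_x. (x = E[old_x/x]) AND P[old_x/x] (old_x is the value of x before the assignment; eliminate old_x by solving x = E[old_x/x] for old_x)
Step 1: Precondition P: x>738, i.e. old_x > 738
Step 2: Assignment gives x = old_x + 267, so old_x = x - 267
Step 3: Substitute into P: x - 267 > 738
Step 4: Simplify: x > 738+267 = 1005

1005


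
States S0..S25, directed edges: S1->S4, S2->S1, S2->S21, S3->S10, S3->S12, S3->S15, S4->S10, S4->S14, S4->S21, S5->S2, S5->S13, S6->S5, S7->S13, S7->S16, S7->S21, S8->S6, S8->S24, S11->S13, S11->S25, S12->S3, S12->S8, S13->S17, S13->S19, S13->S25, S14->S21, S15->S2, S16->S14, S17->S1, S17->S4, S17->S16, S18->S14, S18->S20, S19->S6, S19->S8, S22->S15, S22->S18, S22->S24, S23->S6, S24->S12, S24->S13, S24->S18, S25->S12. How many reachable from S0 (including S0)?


BFS from S0:
  layer 0: {S0}
Reachable set: {S0}
Count = 1

1


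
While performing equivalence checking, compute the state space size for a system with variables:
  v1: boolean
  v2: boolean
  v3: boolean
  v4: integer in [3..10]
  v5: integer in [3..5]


State space = product of domain sizes of all variables.
Domain sizes:
  v1 (boolean): 2
  v2 (boolean): 2
  v3 (boolean): 2
  v4 (integer in [3..10]): 8
  v5 (integer in [3..5]): 3
Product = 2 * 2 * 2 * 8 * 3 = 192

192


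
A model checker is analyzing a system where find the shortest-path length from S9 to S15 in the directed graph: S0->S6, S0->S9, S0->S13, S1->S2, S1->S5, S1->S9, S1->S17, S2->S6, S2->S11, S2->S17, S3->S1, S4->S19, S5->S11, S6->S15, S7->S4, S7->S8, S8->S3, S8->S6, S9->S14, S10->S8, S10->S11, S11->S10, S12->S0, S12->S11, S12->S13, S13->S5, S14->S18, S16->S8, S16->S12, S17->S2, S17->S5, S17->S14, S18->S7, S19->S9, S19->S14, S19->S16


BFS layer-by-layer from S9:
  dist 0: {S9}
  dist 1: {S14}
  dist 2: {S18}
  dist 3: {S7}
  dist 4: {S4, S8}
  dist 5: {S3, S6, S19}
  dist 6: {S1, S15, S16}
  -> S15 reached at distance 6
Shortest path length = 6

6


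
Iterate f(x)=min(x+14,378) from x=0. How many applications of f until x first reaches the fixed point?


Step 1: x=0, cap=378, increment=14
Step 2: x grows by 14 each step until capped at 378; fixed point is x=378
Step 3: iterations = ceil(378/14) = 27

27


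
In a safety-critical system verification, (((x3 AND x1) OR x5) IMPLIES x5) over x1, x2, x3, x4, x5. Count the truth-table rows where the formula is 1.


Formula: (((x3 AND x1) OR x5) IMPLIES x5) over 5 vars (32 rows)
Evaluate each row (x1, x2, x3, x4, x5 as bits, MSB first):
  row 0 [00000]: (((0 AND 0) OR 0) IMPLIES 0) -> 1
  row 1 [00001]: (((0 AND 0) OR 1) IMPLIES 1) -> 1
  row 2 [00010]: (((0 AND 0) OR 0) IMPLIES 0) -> 1
  row 3 [00011]: (((0 AND 0) OR 1) IMPLIES 1) -> 1
  row 4 [00100]: (((1 AND 0) OR 0) IMPLIES 0) -> 1
  row 5 [00101]: (((1 AND 0) OR 1) IMPLIES 1) -> 1
  row 6 [00110]: (((1 AND 0) OR 0) IMPLIES 0) -> 1
  row 7 [00111]: (((1 AND 0) OR 1) IMPLIES 1) -> 1
  row 8 [01000]: (((0 AND 0) OR 0) IMPLIES 0) -> 1
  row 9 [01001]: (((0 AND 0) OR 1) IMPLIES 1) -> 1
  row 10 [01010]: (((0 AND 0) OR 0) IMPLIES 0) -> 1
  row 11 [01011]: (((0 AND 0) OR 1) IMPLIES 1) -> 1
  row 12 [01100]: (((1 AND 0) OR 0) IMPLIES 0) -> 1
  row 13 [01101]: (((1 AND 0) OR 1) IMPLIES 1) -> 1
  row 14 [01110]: (((1 AND 0) OR 0) IMPLIES 0) -> 1
  row 15 [01111]: (((1 AND 0) OR 1) IMPLIES 1) -> 1
  row 16 [10000]: (((0 AND 1) OR 0) IMPLIES 0) -> 1
  row 17 [10001]: (((0 AND 1) OR 1) IMPLIES 1) -> 1
  row 18 [10010]: (((0 AND 1) OR 0) IMPLIES 0) -> 1
  row 19 [10011]: (((0 AND 1) OR 1) IMPLIES 1) -> 1
  row 20 [10100]: (((1 AND 1) OR 0) IMPLIES 0) -> 0
  row 21 [10101]: (((1 AND 1) OR 1) IMPLIES 1) -> 1
  row 22 [10110]: (((1 AND 1) OR 0) IMPLIES 0) -> 0
  row 23 [10111]: (((1 AND 1) OR 1) IMPLIES 1) -> 1
  row 24 [11000]: (((0 AND 1) OR 0) IMPLIES 0) -> 1
  row 25 [11001]: (((0 AND 1) OR 1) IMPLIES 1) -> 1
  row 26 [11010]: (((0 AND 1) OR 0) IMPLIES 0) -> 1
  row 27 [11011]: (((0 AND 1) OR 1) IMPLIES 1) -> 1
  row 28 [11100]: (((1 AND 1) OR 0) IMPLIES 0) -> 0
  row 29 [11101]: (((1 AND 1) OR 1) IMPLIES 1) -> 1
  row 30 [11110]: (((1 AND 1) OR 0) IMPLIES 0) -> 0
  row 31 [11111]: (((1 AND 1) OR 1) IMPLIES 1) -> 1
Full result column, 8 rows per line (x1,x2 fixed per line; x3,x4,x5 runs 000..111 left to right):
  rows 0-7 [x1,x2=00]: 11111111  (ones: 8)
  rows 8-15 [x1,x2=01]: 11111111  (ones: 8)
  rows 16-23 [x1,x2=10]: 11110101  (ones: 6)
  rows 24-31 [x1,x2=11]: 11110101  (ones: 6)
Count of 1-rows = 8+8+6+6 = 28

28


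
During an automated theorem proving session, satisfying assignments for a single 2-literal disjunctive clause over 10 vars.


Step 1: Total=2^10=1024
Step 2: Unsat when all 2 false: 2^8=256
Step 3: Sat=1024-256=768

768


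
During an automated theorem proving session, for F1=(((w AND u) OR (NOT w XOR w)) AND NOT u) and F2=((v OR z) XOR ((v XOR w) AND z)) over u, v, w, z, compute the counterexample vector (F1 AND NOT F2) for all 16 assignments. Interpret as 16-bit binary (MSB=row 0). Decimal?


F1 = (((w AND u) OR (NOT w XOR w)) AND NOT u)
F2 = ((v OR z) XOR ((v XOR w) AND z))
Counterexample to F1=>F2 is where F1=1 and F2=0.
Evaluate each row (bits = u,v,w,z, MSB first):
  row 0 [0000]: F1=1 F2=0 -> F1&~F2 -> 1
  row 1 [0001]: F1=1 F2=1 -> F1&~F2 -> 0
  row 2 [0010]: F1=1 F2=0 -> F1&~F2 -> 1
  row 3 [0011]: F1=1 F2=0 -> F1&~F2 -> 1
  row 4 [0100]: F1=1 F2=1 -> F1&~F2 -> 0
  row 5 [0101]: F1=1 F2=0 -> F1&~F2 -> 1
  row 6 [0110]: F1=1 F2=1 -> F1&~F2 -> 0
  row 7 [0111]: F1=1 F2=1 -> F1&~F2 -> 0
  row 8 [1000]: F1=0 F2=0 -> F1&~F2 -> 0
  row 9 [1001]: F1=0 F2=1 -> F1&~F2 -> 0
  row 10 [1010]: F1=0 F2=0 -> F1&~F2 -> 0
  row 11 [1011]: F1=0 F2=0 -> F1&~F2 -> 0
  row 12 [1100]: F1=0 F2=1 -> F1&~F2 -> 0
  row 13 [1101]: F1=0 F2=0 -> F1&~F2 -> 0
  row 14 [1110]: F1=0 F2=1 -> F1&~F2 -> 0
  row 15 [1111]: F1=0 F2=1 -> F1&~F2 -> 0
Full result column, 4 rows per line (u,v fixed per line; w,z runs 00..11 left to right):
  rows 0-3 [u,v=00]: 1011  = hex B
  rows 4-7 [u,v=01]: 0100  = hex 4
  rows 8-11 [u,v=10]: 0000  = hex 0
  rows 12-15 [u,v=11]: 0000  = hex 0
Counterexample vector (row 0 .. row 15) = 1011010000000000
Output column grouped in 4s = 1011 0100 0000 0000 = 0xB400
Convert to decimal digit by digit (value = value*16 + digit):
  B -> 11
  11*16 + 4 = 180
  180*16 + 0 = 2880
  2880*16 + 0 = 46080
Decimal = 46080

46080


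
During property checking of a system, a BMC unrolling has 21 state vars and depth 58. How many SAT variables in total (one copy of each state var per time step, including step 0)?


BMC unrolls to depth k, creating one copy of each state var for steps 0..k.
Step count = 58 + 1 = 59 (steps 0 through 58)
Vars per step = 21
Total = 21 * 59 = 1239

1239


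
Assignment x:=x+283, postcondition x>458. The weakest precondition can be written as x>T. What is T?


Formula: wp(x:=E, P) = P[E/x] (substitute E for x in postcondition)
Step 1: Postcondition: x>458
Step 2: Substitute x+283 for x: x+283>458
Step 3: Solve for x: x > 458-283 = 175

175


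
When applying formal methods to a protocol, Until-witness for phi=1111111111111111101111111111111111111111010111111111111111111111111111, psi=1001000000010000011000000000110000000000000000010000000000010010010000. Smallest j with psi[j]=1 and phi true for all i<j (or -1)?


(phi U psi) at 0: need smallest j with psi[j]=1 and phi[i]=1 for all i in [0,j).
Scan from step 0:
  step 0: psi=1 and phi held for [0,0) -> witness found
Witness step = 0

0


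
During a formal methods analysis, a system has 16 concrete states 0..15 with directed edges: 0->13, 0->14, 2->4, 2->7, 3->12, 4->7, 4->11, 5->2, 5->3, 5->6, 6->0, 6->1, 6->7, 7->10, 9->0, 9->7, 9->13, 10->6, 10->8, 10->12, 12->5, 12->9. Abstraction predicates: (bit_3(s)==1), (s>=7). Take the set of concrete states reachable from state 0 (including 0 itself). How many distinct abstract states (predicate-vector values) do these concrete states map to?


BFS from 0:
Concrete reachable: {0, 13, 14}
Abstract via predicates (bit_3(s)==1), (s>=7):
  (0,0) <- {0}
  (1,1) <- {13, 14}
Distinct abstract states = 2

2


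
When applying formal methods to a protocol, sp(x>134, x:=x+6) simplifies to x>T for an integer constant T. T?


Formula: sp(P, x:=E) = exists old_x. (x = E[old_x/x]) AND P[old_x/x] (old_x is the value of x before the assignment; eliminate old_x by solving x = E[old_x/x] for old_x)
Step 1: Precondition P: x>134, i.e. old_x > 134
Step 2: Assignment gives x = old_x + 6, so old_x = x - 6
Step 3: Substitute into P: x - 6 > 134
Step 4: Simplify: x > 134+6 = 140

140


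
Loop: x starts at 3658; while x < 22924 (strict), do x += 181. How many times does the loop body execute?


Step 1: x goes from 3658 toward 22924 by 181; the body runs while x<22924, so iterations = ceil((bound-start)/step)
Step 2: Distance=19266
Step 3: ceil(19266/181)=107

107


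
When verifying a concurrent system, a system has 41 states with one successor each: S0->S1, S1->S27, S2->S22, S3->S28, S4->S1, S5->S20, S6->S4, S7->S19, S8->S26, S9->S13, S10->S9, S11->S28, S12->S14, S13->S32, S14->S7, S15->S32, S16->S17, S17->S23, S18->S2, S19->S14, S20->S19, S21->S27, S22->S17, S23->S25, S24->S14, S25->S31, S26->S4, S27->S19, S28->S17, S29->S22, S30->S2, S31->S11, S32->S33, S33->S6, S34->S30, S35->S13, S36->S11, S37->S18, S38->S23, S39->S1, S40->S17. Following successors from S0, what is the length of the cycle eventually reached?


Trace from S0 until a state repeats:
  S0 -> S1 -> S27 -> S19 -> S14 -> S7 -> S19
S19 first seen at step 3, revisited at step 6.
Cycle length = 6 - 3 = 3

3
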